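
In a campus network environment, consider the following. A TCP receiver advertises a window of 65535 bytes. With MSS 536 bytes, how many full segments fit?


Given: RWND = 65535 bytes, MSS = 536 bytes
Full segments = floor(RWND / MSS)
Full segments = floor(65535 / 536)
Full segments = floor(122.2668) = 122

122


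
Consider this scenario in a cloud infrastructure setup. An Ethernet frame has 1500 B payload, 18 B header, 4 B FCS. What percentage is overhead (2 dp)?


Given: payload = 1500 B, header = 18 B, trailer = 4 B
Overhead bytes = header + trailer = 18 + 4 = 22
Total frame = payload + overhead = 1500 + 22 = 1522
Overhead % = 22 / 1522 * 100 = 1.4455% -> 1.45% (2 dp)

1.45


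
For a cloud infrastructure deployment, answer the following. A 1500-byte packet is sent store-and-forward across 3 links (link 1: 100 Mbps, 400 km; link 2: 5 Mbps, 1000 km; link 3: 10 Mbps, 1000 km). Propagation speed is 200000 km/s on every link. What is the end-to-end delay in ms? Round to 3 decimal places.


Packet = 1500 bytes = 12000 bits. Store-and-forward: sum (t_trans + t_prop) per link.
Link 1: t_trans = 12000/(100*10^6) s = 0.1200 ms; t_prop = 400/200000 s = 2.0000 ms; subtotal = 2.1200 ms
Link 2: t_trans = 12000/(5*10^6) s = 2.4000 ms; t_prop = 1000/200000 s = 5.0000 ms; subtotal = 7.4000 ms
Link 3: t_trans = 12000/(10*10^6) s = 1.2000 ms; t_prop = 1000/200000 s = 5.0000 ms; subtotal = 6.2000 ms
End-to-end = 2.1200 + 7.4000 + 6.2000 = 15.7200 ms -> 15.720 ms (3 dp)

15.720


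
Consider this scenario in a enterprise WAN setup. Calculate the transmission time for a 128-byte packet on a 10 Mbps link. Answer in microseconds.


Given: packet = 128 bytes, bandwidth = 10 Mbps
Packet in bits = 128 * 8 = 1024 bits
Bandwidth = 10 * 10^6 = 10000000 bps
Time = 1024 / 10000000 seconds
Time in us = 1024 * 10^6 / 10000000 = 102.4

102.4


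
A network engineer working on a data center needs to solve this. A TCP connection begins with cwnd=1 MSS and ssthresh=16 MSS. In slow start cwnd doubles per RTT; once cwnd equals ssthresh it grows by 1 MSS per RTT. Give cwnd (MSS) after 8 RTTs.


RTT 0: cwnd = 1 MSS (initial)
RTT 1: cwnd = 2 MSS (slow start, doubled)
RTT 2: cwnd = 4 MSS (slow start, doubled)
RTT 3: cwnd = 8 MSS (slow start, doubled)
RTT 4: cwnd = 16 MSS (slow start, doubled)
RTT 5: cwnd = 17 MSS (congestion avoidance, +1)
RTT 6: cwnd = 18 MSS (congestion avoidance, +1)
RTT 7: cwnd = 19 MSS (congestion avoidance, +1)
RTT 8: cwnd = 20 MSS (congestion avoidance, +1)

20


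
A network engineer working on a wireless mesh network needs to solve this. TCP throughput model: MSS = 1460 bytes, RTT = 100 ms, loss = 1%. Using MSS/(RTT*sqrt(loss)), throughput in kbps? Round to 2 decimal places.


Given: MSS = 1460 bytes, RTT = 100 ms, loss = 1%
RTT in seconds = 100 / 1000 = 0.1
Loss rate = 1% = 0.01
sqrt(loss) = sqrt(0.01) = 0.1
Throughput (bytes/s) = 1460 / (0.1 * 0.1) = 146000.0000
Throughput (kbps) = 146000.0000 * 8 / 1000 = 1168.000000 -> 1168.00 kbps (2 dp)

1168.00


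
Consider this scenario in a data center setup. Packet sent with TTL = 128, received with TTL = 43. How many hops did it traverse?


Given: initial TTL = 128, received TTL = 43
Hops = initial TTL - received TTL
Hops = 128 - 43 = 85

85


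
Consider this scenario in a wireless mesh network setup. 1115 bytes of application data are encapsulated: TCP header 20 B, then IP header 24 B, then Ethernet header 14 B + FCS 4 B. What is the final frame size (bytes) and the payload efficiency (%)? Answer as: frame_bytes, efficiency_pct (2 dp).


TCP segment = 1115 + 20 = 1135 B
IP packet = 1135 + 24 = 1159 B
Ethernet frame = 1159 + 14 + 4 = 1177 B
Efficiency = app / frame = 1115 / 1177 = 0.947324 = 94.7324% -> 94.73% (2 dp)

1177, 94.73


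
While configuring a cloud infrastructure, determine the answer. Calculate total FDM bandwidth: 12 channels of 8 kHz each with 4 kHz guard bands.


Given: 12 channels, 8 kHz each, guard = 4 kHz
Channel bandwidth = 12 * 8 = 96 kHz
Guard bands = 11 gaps * 4 kHz = 44 kHz
Total = 96 + 44 = 140 kHz

140


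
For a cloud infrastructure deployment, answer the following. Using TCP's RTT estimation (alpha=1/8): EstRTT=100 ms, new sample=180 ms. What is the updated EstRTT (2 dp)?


Given: EstRTT = 100 ms, SampleRTT = 180 ms, alpha = 1/8
New EstRTT = (1 - alpha) * EstRTT + alpha * SampleRTT
(7/8) * 100 = 87.5
(1/8) * 180 = 22.5
New EstRTT = 87.5 + 22.5 = 110 ms -> 110.00 ms (2 dp)

110.00


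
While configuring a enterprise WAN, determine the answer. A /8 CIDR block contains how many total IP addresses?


Given: CIDR prefix /8
Host bits = 32 - 8 = 24
Total addresses = 2^24 = 16777216

16777216


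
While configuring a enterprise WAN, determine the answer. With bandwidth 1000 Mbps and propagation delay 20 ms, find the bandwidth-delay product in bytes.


Given: bandwidth = 1000 Mbps, delay = 20 ms
BDP in bits = 1000 * 10^6 * 20 / 1000
BDP in bits = 20000000
BDP in bytes = 20000000 / 8 = 2500000

2500000


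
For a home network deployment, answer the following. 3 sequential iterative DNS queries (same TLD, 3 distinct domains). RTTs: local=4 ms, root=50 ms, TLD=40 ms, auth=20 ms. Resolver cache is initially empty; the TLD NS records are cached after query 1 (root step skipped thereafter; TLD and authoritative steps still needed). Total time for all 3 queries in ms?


Lookup 1 (cold cache): local + root + TLD + auth = 4 + 50 + 40 + 20 = 114 ms
Lookups 2..3 (TLD NS cached -> skip root; new domain -> still ask TLD and auth): local + TLD + auth = 4 + 40 + 20 = 64 ms each
Remaining 2 lookups: 2 * 64 = 128 ms
Total = 114 + 128 = 242 ms

242


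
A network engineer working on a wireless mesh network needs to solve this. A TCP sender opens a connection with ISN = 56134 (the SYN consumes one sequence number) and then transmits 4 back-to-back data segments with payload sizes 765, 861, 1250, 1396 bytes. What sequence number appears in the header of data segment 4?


The SYN occupies sequence number ISN = 56134, so the first data byte is ISN + 1 = 56135.
SEQ of data segment i = (ISN + 1) + sum of payload sizes of segments 1..i-1.
Segment 1: SEQ = 56135, payload = 765 bytes
Segment 2: SEQ = 56900, payload = 861 bytes
Segment 3: SEQ = 57761, payload = 1250 bytes
Segment 4: SEQ = 59011, payload = 1396 bytes
SEQ of segment 4 = 56135 + 765 + 861 + 1250 = 59011

59011


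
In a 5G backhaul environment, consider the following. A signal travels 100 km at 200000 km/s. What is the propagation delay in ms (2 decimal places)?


Given: distance = 100 km, speed = 200000 km/s
Delay = distance / speed = 100 / 200000 seconds
Delay in ms = 100 * 1000 / 200000
Delay = 0.5000 ms
Rounded to 2 dp = 0.50 ms

0.50


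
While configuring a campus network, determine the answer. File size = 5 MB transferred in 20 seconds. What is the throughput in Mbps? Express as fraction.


Given: file = 5 MB, time = 20 s
File in Mb = 5 * 8 = 40 Mb
Throughput = 40 / 20 Mbps
Throughput = 2 Mbps

2


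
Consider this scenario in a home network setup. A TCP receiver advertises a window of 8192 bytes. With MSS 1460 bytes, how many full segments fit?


Given: RWND = 8192 bytes, MSS = 1460 bytes
Full segments = floor(RWND / MSS)
Full segments = floor(8192 / 1460)
Full segments = floor(5.611) = 5

5


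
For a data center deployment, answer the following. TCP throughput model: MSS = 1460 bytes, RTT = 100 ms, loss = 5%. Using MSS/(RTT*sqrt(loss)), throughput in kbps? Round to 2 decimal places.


Given: MSS = 1460 bytes, RTT = 100 ms, loss = 5%
RTT in seconds = 100 / 1000 = 0.1
Loss rate = 5% = 0.05
sqrt(loss) = sqrt(0.05) = 0.223606797750
Throughput (bytes/s) = 1460 / (0.1 * 0.223606797750) = 65293.1849
Throughput (kbps) = 65293.1849 * 8 / 1000 = 522.345480 -> 522.35 kbps (2 dp)

522.35


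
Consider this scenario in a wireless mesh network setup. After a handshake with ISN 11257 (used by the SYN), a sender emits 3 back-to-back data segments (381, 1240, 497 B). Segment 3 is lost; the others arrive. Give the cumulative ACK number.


SYN uses sequence number 11257; first data byte = ISN + 1 = 11258.
Segment 1: SEQ = 11258, len = 381 B, covers [11258, 11638]
Segment 2: SEQ = 11639, len = 1240 B, covers [11639, 12878]
Segment 3: SEQ = 12879, len = 497 B, covers [12879, 13375] [LOST]
In-order data received: bytes [11258, 12878] (segments 1..2).
Segment 3 missing -> gap begins at byte 12879.
Cumulative ACK = next expected in-order byte = 11258 + 381 + 1240 = 12879

12879


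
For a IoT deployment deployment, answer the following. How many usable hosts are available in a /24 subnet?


Given: subnet mask /24
Host bits = 32 - 24 = 8
Total addresses = 2^8 = 256
Usable hosts = 256 - 2 (network + broadcast) = 254

254


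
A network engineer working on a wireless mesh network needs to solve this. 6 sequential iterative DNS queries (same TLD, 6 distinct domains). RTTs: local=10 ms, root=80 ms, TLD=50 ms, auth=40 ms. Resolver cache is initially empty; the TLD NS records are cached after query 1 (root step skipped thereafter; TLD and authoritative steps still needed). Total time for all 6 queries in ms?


Lookup 1 (cold cache): local + root + TLD + auth = 10 + 80 + 50 + 40 = 180 ms
Lookups 2..6 (TLD NS cached -> skip root; new domain -> still ask TLD and auth): local + TLD + auth = 10 + 50 + 40 = 100 ms each
Remaining 5 lookups: 5 * 100 = 500 ms
Total = 180 + 500 = 680 ms

680


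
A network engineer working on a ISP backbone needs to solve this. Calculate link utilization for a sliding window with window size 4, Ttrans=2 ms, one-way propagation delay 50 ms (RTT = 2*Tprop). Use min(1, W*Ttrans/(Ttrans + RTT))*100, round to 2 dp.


Given: W = 4, Ttrans = 2 ms, RTT = 100 ms (= 2 * Tprop, Tprop = 50 ms)
Cycle time = Ttrans + RTT = 2 + 100 = 102 ms (first packet sent until its ACK returns)
W * Ttrans = 4 * 2 = 8 ms of sending per cycle
W * Ttrans / (Ttrans + RTT) = 8 / 102 = 0.078431
U = min(1, 0.078431) = 0.078431
U% = 7.84%

7.84


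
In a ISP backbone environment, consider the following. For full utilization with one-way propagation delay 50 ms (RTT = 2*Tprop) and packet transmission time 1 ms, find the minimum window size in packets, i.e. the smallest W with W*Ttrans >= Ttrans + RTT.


Given: Ttrans = 1 ms, RTT = 100 ms (= 2 * Tprop, Tprop = 50 ms)
Time until first ACK returns = Ttrans + RTT = 1 + 100 = 101 ms
Need W * Ttrans >= Ttrans + RTT  ->  W >= (Ttrans + RTT) / Ttrans
(Ttrans + RTT) / Ttrans = 101 / 1 = 101
W_min = ceil(101) = 101

101


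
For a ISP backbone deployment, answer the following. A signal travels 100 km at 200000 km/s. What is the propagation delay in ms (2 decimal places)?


Given: distance = 100 km, speed = 200000 km/s
Delay = distance / speed = 100 / 200000 seconds
Delay in ms = 100 * 1000 / 200000
Delay = 0.5000 ms
Rounded to 2 dp = 0.50 ms

0.50


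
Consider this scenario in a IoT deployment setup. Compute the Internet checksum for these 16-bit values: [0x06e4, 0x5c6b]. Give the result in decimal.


Given words: [0x06e4, 0x5c6b]
Step 1: Sum all words
Raw sum = 1764 + 23659 = 25423
One's complement = ~25423 & 0xFFFF = 40112

40112


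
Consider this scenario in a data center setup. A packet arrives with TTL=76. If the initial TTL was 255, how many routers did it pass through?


Given: initial TTL = 255, received TTL = 76
Hops = initial TTL - received TTL
Hops = 255 - 76 = 179

179


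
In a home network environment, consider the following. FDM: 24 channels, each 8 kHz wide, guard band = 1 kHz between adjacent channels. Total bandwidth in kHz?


Given: 24 channels, 8 kHz each, guard = 1 kHz
Channel bandwidth = 24 * 8 = 192 kHz
Guard bands = 23 gaps * 1 kHz = 23 kHz
Total = 192 + 23 = 215 kHz

215


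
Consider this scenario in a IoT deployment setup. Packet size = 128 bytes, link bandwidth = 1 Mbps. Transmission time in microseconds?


Given: packet = 128 bytes, bandwidth = 1 Mbps
Packet in bits = 128 * 8 = 1024 bits
Bandwidth = 1 * 10^6 = 1000000 bps
Time = 1024 / 1000000 seconds
Time in us = 1024 * 10^6 / 1000000 = 1024

1024


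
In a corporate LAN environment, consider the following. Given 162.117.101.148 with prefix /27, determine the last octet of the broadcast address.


Given: IP = 162.117.101.148, prefix = /27
Host bits = 32 - 27 = 5
Network last octet = 148 AND mask = 128
Host part size = 2^5 - 1 = 31
Broadcast last octet = 128 OR 31 = 159

159


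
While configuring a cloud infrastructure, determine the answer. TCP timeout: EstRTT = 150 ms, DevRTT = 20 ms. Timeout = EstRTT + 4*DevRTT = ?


Given: EstRTT = 150 ms, DevRTT = 20 ms
Timeout = EstRTT + 4 * DevRTT
4 * DevRTT = 4 * 20 = 80
Timeout = 150 + 80 = 230 ms

230


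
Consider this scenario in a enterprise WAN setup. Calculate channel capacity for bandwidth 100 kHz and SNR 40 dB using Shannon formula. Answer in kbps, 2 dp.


Given: B = 100 kHz, SNR = 40 dB
SNR linear = 10^(40/10) = 10000
1 + SNR = 10001
log2(10001) = 13.2878566418
C = 100 * 1000 * 13.2878566418 = 1328785.6642 bps
C = 1328.785664 kbps -> 1328.79 kbps (2 dp)

1328.79


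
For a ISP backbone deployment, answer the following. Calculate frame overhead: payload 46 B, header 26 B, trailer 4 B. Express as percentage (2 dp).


Given: payload = 46 B, header = 26 B, trailer = 4 B
Overhead bytes = header + trailer = 26 + 4 = 30
Total frame = payload + overhead = 46 + 30 = 76
Overhead % = 30 / 76 * 100 = 39.4737% -> 39.47% (2 dp)

39.47


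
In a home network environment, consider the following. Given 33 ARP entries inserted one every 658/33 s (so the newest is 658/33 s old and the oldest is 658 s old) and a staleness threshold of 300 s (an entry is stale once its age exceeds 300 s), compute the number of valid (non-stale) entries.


Ages are k * 658/33 s for k = 1..33 (spacing = 19.9394 s).
Entry k is valid iff k * 658/33 <= 300 iff k <= 33 * 300 / 658 = 15.0456
n_valid = floor(15.0456) = 15
(n_stale = 33 - 15 = 18)

15


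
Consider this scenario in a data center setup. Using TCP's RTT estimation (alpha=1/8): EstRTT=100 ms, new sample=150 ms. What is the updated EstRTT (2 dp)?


Given: EstRTT = 100 ms, SampleRTT = 150 ms, alpha = 1/8
New EstRTT = (1 - alpha) * EstRTT + alpha * SampleRTT
(7/8) * 100 = 87.5
(1/8) * 150 = 18.75
New EstRTT = 87.5 + 18.75 = 106.25 ms -> 106.25 ms (2 dp)

106.25


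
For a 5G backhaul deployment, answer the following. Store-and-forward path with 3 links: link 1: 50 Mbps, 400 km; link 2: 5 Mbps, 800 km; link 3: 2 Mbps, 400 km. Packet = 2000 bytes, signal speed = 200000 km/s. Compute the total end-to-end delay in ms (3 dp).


Packet = 2000 bytes = 16000 bits. Store-and-forward: sum (t_trans + t_prop) per link.
Link 1: t_trans = 16000/(50*10^6) s = 0.3200 ms; t_prop = 400/200000 s = 2.0000 ms; subtotal = 2.3200 ms
Link 2: t_trans = 16000/(5*10^6) s = 3.2000 ms; t_prop = 800/200000 s = 4.0000 ms; subtotal = 7.2000 ms
Link 3: t_trans = 16000/(2*10^6) s = 8.0000 ms; t_prop = 400/200000 s = 2.0000 ms; subtotal = 10.0000 ms
End-to-end = 2.3200 + 7.2000 + 10.0000 = 19.5200 ms -> 19.520 ms (3 dp)

19.520


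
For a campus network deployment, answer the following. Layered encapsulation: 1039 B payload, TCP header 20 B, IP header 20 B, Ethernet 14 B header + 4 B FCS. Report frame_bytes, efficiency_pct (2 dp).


TCP segment = 1039 + 20 = 1059 B
IP packet = 1059 + 20 = 1079 B
Ethernet frame = 1079 + 14 + 4 = 1097 B
Efficiency = app / frame = 1039 / 1097 = 0.947129 = 94.7129% -> 94.71% (2 dp)

1097, 94.71


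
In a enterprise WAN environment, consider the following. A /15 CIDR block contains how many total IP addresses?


Given: CIDR prefix /15
Host bits = 32 - 15 = 17
Total addresses = 2^17 = 131072

131072


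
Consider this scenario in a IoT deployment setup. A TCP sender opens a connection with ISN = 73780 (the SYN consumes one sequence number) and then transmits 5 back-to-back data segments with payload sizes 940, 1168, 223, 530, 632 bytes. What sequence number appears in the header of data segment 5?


The SYN occupies sequence number ISN = 73780, so the first data byte is ISN + 1 = 73781.
SEQ of data segment i = (ISN + 1) + sum of payload sizes of segments 1..i-1.
Segment 1: SEQ = 73781, payload = 940 bytes
Segment 2: SEQ = 74721, payload = 1168 bytes
Segment 3: SEQ = 75889, payload = 223 bytes
Segment 4: SEQ = 76112, payload = 530 bytes
Segment 5: SEQ = 76642, payload = 632 bytes
SEQ of segment 5 = 73781 + 940 + 1168 + 223 + 530 = 76642

76642


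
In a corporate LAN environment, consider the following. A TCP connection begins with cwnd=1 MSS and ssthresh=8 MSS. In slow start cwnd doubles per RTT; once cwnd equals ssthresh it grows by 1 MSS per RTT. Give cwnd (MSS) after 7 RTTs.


RTT 0: cwnd = 1 MSS (initial)
RTT 1: cwnd = 2 MSS (slow start, doubled)
RTT 2: cwnd = 4 MSS (slow start, doubled)
RTT 3: cwnd = 8 MSS (slow start, doubled)
RTT 4: cwnd = 9 MSS (congestion avoidance, +1)
RTT 5: cwnd = 10 MSS (congestion avoidance, +1)
RTT 6: cwnd = 11 MSS (congestion avoidance, +1)
RTT 7: cwnd = 12 MSS (congestion avoidance, +1)

12


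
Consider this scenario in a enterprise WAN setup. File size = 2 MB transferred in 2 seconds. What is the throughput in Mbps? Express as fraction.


Given: file = 2 MB, time = 2 s
File in Mb = 2 * 8 = 16 Mb
Throughput = 16 / 2 Mbps
Throughput = 8 Mbps

8


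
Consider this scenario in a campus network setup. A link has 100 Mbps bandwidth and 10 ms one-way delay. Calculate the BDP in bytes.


Given: bandwidth = 100 Mbps, delay = 10 ms
BDP in bits = 100 * 10^6 * 10 / 1000
BDP in bits = 1000000
BDP in bytes = 1000000 / 8 = 125000

125000


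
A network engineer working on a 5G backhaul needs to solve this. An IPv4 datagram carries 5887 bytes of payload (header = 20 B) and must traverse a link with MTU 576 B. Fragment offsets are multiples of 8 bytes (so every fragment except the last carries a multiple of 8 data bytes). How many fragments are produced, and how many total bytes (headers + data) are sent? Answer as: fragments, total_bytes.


Max data per non-final fragment = floor((MTU - header)/8)*8 = floor((576 - 20)/8)*8 = floor(556/8)*8 = 552 B
Final fragment needs no 8-byte alignment: it can carry up to MTU - header = 556 B
Non-final fragments needed = ceil((payload - 556) / 552) = ceil(5331/552) = ceil(9.6576) = 10
Number of fragments = 10 + 1 = 11
Fragment sizes (data): 10 * 552 B + 367 B (last, 367 <= 556 OK)
Total bytes sent = payload + n_frags * header = 5887 + 11*20 = 5887 + 220 = 6107 B

11, 6107


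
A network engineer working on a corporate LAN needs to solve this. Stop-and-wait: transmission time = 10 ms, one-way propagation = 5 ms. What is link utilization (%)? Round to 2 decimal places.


Given: Ttrans = 10 ms, Tprop = 5 ms
RTT = 2 * Tprop = 2 * 5 = 10 ms
U = Ttrans / (Ttrans + RTT)
U = 10 / (10 + 10)
U = 10 / 20 = 0.5
U% = 50.00%

50.00


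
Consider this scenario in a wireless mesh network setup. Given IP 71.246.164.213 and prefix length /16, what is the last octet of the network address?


Given: IP = 71.246.164.213, prefix = /16
Subnet mask = 255.255.0.0
Last octet of IP: 213
Last octet of mask: 0
Network last octet = 213 AND 0 = 0

0


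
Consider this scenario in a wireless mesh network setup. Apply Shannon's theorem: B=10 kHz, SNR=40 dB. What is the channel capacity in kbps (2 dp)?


Given: B = 10 kHz, SNR = 40 dB
SNR linear = 10^(40/10) = 10000
1 + SNR = 10001
log2(10001) = 13.2878566418
C = 10 * 1000 * 13.2878566418 = 132878.5664 bps
C = 132.878566 kbps -> 132.88 kbps (2 dp)

132.88


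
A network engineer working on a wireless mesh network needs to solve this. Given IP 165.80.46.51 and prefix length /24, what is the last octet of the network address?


Given: IP = 165.80.46.51, prefix = /24
Subnet mask = 255.255.255.0
Last octet of IP: 51
Last octet of mask: 0
Network last octet = 51 AND 0 = 0

0


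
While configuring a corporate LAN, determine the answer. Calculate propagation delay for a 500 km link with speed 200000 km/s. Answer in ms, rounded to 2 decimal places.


Given: distance = 500 km, speed = 200000 km/s
Delay = distance / speed = 500 / 200000 seconds
Delay in ms = 500 * 1000 / 200000
Delay = 2.5000 ms
Rounded to 2 dp = 2.50 ms

2.50


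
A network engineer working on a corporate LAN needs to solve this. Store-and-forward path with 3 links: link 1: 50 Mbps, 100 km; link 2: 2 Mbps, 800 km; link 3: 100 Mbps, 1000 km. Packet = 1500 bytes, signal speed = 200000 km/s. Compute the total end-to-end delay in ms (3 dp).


Packet = 1500 bytes = 12000 bits. Store-and-forward: sum (t_trans + t_prop) per link.
Link 1: t_trans = 12000/(50*10^6) s = 0.2400 ms; t_prop = 100/200000 s = 0.5000 ms; subtotal = 0.7400 ms
Link 2: t_trans = 12000/(2*10^6) s = 6.0000 ms; t_prop = 800/200000 s = 4.0000 ms; subtotal = 10.0000 ms
Link 3: t_trans = 12000/(100*10^6) s = 0.1200 ms; t_prop = 1000/200000 s = 5.0000 ms; subtotal = 5.1200 ms
End-to-end = 0.7400 + 10.0000 + 5.1200 = 15.8600 ms -> 15.860 ms (3 dp)

15.860


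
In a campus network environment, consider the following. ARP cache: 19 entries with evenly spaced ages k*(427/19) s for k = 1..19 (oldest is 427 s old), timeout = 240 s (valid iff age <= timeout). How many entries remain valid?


Ages are k * 427/19 s for k = 1..19 (spacing = 22.4737 s).
Entry k is valid iff k * 427/19 <= 240 iff k <= 19 * 240 / 427 = 10.6792
n_valid = floor(10.6792) = 10
(n_stale = 19 - 10 = 9)

10


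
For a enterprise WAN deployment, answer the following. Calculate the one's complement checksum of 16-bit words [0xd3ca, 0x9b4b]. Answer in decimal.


Given words: [0xd3ca, 0x9b4b]
Step 1: Sum all words
Raw sum = 54218 + 39755 = 93973
Step 2: Fold carry: (28437 + 1) = 28438
One's complement = ~28438 & 0xFFFF = 37097

37097


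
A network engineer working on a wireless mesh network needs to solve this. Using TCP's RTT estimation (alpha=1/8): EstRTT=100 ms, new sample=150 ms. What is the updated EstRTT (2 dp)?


Given: EstRTT = 100 ms, SampleRTT = 150 ms, alpha = 1/8
New EstRTT = (1 - alpha) * EstRTT + alpha * SampleRTT
(7/8) * 100 = 87.5
(1/8) * 150 = 18.75
New EstRTT = 87.5 + 18.75 = 106.25 ms -> 106.25 ms (2 dp)

106.25


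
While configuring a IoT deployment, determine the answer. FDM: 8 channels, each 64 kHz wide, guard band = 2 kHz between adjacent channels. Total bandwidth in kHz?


Given: 8 channels, 64 kHz each, guard = 2 kHz
Channel bandwidth = 8 * 64 = 512 kHz
Guard bands = 7 gaps * 2 kHz = 14 kHz
Total = 512 + 14 = 526 kHz

526


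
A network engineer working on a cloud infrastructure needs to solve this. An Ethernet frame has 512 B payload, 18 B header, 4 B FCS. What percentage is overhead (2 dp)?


Given: payload = 512 B, header = 18 B, trailer = 4 B
Overhead bytes = header + trailer = 18 + 4 = 22
Total frame = payload + overhead = 512 + 22 = 534
Overhead % = 22 / 534 * 100 = 4.1199% -> 4.12% (2 dp)

4.12


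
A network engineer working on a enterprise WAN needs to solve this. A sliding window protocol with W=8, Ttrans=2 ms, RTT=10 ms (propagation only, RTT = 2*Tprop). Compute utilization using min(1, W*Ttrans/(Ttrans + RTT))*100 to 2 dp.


Given: W = 8, Ttrans = 2 ms, RTT = 10 ms (= 2 * Tprop, Tprop = 5 ms)
Cycle time = Ttrans + RTT = 2 + 10 = 12 ms (first packet sent until its ACK returns)
W * Ttrans = 8 * 2 = 16 ms of sending per cycle
W * Ttrans / (Ttrans + RTT) = 16 / 12 = 1.333333
U = min(1, 1.333333) = 1.000000
U% = 100.00%

100.00


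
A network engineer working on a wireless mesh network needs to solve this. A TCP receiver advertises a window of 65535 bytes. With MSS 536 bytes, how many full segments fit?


Given: RWND = 65535 bytes, MSS = 536 bytes
Full segments = floor(RWND / MSS)
Full segments = floor(65535 / 536)
Full segments = floor(122.2668) = 122

122


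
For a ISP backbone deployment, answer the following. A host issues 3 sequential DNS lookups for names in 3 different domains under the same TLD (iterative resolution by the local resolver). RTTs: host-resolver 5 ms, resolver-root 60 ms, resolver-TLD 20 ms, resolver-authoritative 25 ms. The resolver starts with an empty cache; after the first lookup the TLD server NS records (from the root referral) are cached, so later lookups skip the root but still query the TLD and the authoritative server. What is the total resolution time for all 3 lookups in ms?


Lookup 1 (cold cache): local + root + TLD + auth = 5 + 60 + 20 + 25 = 110 ms
Lookups 2..3 (TLD NS cached -> skip root; new domain -> still ask TLD and auth): local + TLD + auth = 5 + 20 + 25 = 50 ms each
Remaining 2 lookups: 2 * 50 = 100 ms
Total = 110 + 100 = 210 ms

210


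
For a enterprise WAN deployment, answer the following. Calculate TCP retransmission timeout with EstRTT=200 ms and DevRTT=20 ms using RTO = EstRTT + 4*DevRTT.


Given: EstRTT = 200 ms, DevRTT = 20 ms
Timeout = EstRTT + 4 * DevRTT
4 * DevRTT = 4 * 20 = 80
Timeout = 200 + 80 = 280 ms

280


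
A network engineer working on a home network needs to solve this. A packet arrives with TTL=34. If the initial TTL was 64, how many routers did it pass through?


Given: initial TTL = 64, received TTL = 34
Hops = initial TTL - received TTL
Hops = 64 - 34 = 30

30


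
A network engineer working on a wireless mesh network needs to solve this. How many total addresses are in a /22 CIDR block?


Given: CIDR prefix /22
Host bits = 32 - 22 = 10
Total addresses = 2^10 = 1024

1024


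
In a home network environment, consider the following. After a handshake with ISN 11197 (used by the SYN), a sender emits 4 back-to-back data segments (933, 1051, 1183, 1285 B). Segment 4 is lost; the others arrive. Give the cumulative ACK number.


SYN uses sequence number 11197; first data byte = ISN + 1 = 11198.
Segment 1: SEQ = 11198, len = 933 B, covers [11198, 12130]
Segment 2: SEQ = 12131, len = 1051 B, covers [12131, 13181]
Segment 3: SEQ = 13182, len = 1183 B, covers [13182, 14364]
Segment 4: SEQ = 14365, len = 1285 B, covers [14365, 15649] [LOST]
In-order data received: bytes [11198, 14364] (segments 1..3).
Segment 4 missing -> gap begins at byte 14365.
Cumulative ACK = next expected in-order byte = 11198 + 933 + 1051 + 1183 = 14365

14365


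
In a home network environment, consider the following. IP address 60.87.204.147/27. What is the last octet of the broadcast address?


Given: IP = 60.87.204.147, prefix = /27
Host bits = 32 - 27 = 5
Network last octet = 147 AND mask = 128
Host part size = 2^5 - 1 = 31
Broadcast last octet = 128 OR 31 = 159

159


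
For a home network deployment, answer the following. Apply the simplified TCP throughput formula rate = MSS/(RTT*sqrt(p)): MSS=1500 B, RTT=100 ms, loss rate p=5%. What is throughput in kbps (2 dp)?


Given: MSS = 1500 bytes, RTT = 100 ms, loss = 5%
RTT in seconds = 100 / 1000 = 0.1
Loss rate = 5% = 0.05
sqrt(loss) = sqrt(0.05) = 0.223606797750
Throughput (bytes/s) = 1500 / (0.1 * 0.223606797750) = 67082.0393
Throughput (kbps) = 67082.0393 * 8 / 1000 = 536.656315 -> 536.66 kbps (2 dp)

536.66


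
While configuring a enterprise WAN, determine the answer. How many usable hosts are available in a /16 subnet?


Given: subnet mask /16
Host bits = 32 - 16 = 16
Total addresses = 2^16 = 65536
Usable hosts = 65536 - 2 (network + broadcast) = 65534

65534


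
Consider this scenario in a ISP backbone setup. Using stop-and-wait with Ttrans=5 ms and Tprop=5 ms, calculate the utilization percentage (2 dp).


Given: Ttrans = 5 ms, Tprop = 5 ms
RTT = 2 * Tprop = 2 * 5 = 10 ms
U = Ttrans / (Ttrans + RTT)
U = 5 / (5 + 10)
U = 5 / 15 = 0.333333
U% = 33.33%

33.33


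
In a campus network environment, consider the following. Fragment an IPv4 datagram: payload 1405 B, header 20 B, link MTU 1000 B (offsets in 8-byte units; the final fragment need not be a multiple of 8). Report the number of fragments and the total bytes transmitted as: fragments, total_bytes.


Max data per non-final fragment = floor((MTU - header)/8)*8 = floor((1000 - 20)/8)*8 = floor(980/8)*8 = 976 B
Final fragment needs no 8-byte alignment: it can carry up to MTU - header = 980 B
Non-final fragments needed = ceil((payload - 980) / 976) = ceil(425/976) = ceil(0.4355) = 1
Number of fragments = 1 + 1 = 2
Fragment sizes (data): 1 * 976 B + 429 B (last, 429 <= 980 OK)
Total bytes sent = payload + n_frags * header = 1405 + 2*20 = 1405 + 40 = 1445 B

2, 1445


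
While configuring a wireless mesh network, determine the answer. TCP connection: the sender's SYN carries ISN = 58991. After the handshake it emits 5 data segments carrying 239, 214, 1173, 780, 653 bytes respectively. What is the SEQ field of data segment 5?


The SYN occupies sequence number ISN = 58991, so the first data byte is ISN + 1 = 58992.
SEQ of data segment i = (ISN + 1) + sum of payload sizes of segments 1..i-1.
Segment 1: SEQ = 58992, payload = 239 bytes
Segment 2: SEQ = 59231, payload = 214 bytes
Segment 3: SEQ = 59445, payload = 1173 bytes
Segment 4: SEQ = 60618, payload = 780 bytes
Segment 5: SEQ = 61398, payload = 653 bytes
SEQ of segment 5 = 58992 + 239 + 214 + 1173 + 780 = 61398

61398


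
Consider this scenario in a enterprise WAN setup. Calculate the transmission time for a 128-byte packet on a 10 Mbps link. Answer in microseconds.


Given: packet = 128 bytes, bandwidth = 10 Mbps
Packet in bits = 128 * 8 = 1024 bits
Bandwidth = 10 * 10^6 = 10000000 bps
Time = 1024 / 10000000 seconds
Time in us = 1024 * 10^6 / 10000000 = 102.4

102.4


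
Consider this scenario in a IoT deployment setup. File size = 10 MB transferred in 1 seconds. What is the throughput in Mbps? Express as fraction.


Given: file = 10 MB, time = 1 s
File in Mb = 10 * 8 = 80 Mb
Throughput = 80 / 1 Mbps
Throughput = 80 Mbps

80


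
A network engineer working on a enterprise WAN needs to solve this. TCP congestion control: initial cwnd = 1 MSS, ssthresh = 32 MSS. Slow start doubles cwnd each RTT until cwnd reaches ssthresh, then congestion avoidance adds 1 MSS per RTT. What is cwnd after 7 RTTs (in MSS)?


RTT 0: cwnd = 1 MSS (initial)
RTT 1: cwnd = 2 MSS (slow start, doubled)
RTT 2: cwnd = 4 MSS (slow start, doubled)
RTT 3: cwnd = 8 MSS (slow start, doubled)
RTT 4: cwnd = 16 MSS (slow start, doubled)
RTT 5: cwnd = 32 MSS (slow start, doubled)
RTT 6: cwnd = 33 MSS (congestion avoidance, +1)
RTT 7: cwnd = 34 MSS (congestion avoidance, +1)

34


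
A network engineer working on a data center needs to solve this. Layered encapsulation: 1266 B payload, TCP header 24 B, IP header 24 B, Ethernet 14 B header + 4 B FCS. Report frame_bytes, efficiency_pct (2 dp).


TCP segment = 1266 + 24 = 1290 B
IP packet = 1290 + 24 = 1314 B
Ethernet frame = 1314 + 14 + 4 = 1332 B
Efficiency = app / frame = 1266 / 1332 = 0.950450 = 95.0450% -> 95.05% (2 dp)

1332, 95.05


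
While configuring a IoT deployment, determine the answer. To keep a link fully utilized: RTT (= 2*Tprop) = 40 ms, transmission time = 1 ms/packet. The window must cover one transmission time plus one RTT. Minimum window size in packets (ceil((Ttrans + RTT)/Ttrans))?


Given: Ttrans = 1 ms, RTT = 40 ms (= 2 * Tprop, Tprop = 20 ms)
Time until first ACK returns = Ttrans + RTT = 1 + 40 = 41 ms
Need W * Ttrans >= Ttrans + RTT  ->  W >= (Ttrans + RTT) / Ttrans
(Ttrans + RTT) / Ttrans = 41 / 1 = 41
W_min = ceil(41) = 41

41


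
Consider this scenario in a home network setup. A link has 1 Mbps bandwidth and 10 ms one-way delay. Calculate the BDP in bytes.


Given: bandwidth = 1 Mbps, delay = 10 ms
BDP in bits = 1 * 10^6 * 10 / 1000
BDP in bits = 10000
BDP in bytes = 10000 / 8 = 1250

1250


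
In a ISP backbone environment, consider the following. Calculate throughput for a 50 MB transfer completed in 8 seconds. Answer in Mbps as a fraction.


Given: file = 50 MB, time = 8 s
File in Mb = 50 * 8 = 400 Mb
Throughput = 400 / 8 Mbps
Throughput = 50 Mbps

50


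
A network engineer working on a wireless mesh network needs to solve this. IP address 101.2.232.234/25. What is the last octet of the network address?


Given: IP = 101.2.232.234, prefix = /25
Subnet mask = 255.255.255.128
Last octet of IP: 234
Last octet of mask: 128
Network last octet = 234 AND 128 = 128

128


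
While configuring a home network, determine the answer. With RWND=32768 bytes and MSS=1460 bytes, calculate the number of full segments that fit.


Given: RWND = 32768 bytes, MSS = 1460 bytes
Full segments = floor(RWND / MSS)
Full segments = floor(32768 / 1460)
Full segments = floor(22.4438) = 22

22


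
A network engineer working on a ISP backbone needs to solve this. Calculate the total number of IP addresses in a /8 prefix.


Given: CIDR prefix /8
Host bits = 32 - 8 = 24
Total addresses = 2^24 = 16777216

16777216


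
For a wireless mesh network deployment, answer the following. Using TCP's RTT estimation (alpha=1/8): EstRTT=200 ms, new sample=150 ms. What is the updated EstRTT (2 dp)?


Given: EstRTT = 200 ms, SampleRTT = 150 ms, alpha = 1/8
New EstRTT = (1 - alpha) * EstRTT + alpha * SampleRTT
(7/8) * 200 = 175
(1/8) * 150 = 18.75
New EstRTT = 175 + 18.75 = 193.75 ms -> 193.75 ms (2 dp)

193.75


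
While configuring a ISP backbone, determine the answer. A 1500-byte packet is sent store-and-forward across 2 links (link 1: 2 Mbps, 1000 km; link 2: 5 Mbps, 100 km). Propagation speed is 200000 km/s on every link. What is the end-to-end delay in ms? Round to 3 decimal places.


Packet = 1500 bytes = 12000 bits. Store-and-forward: sum (t_trans + t_prop) per link.
Link 1: t_trans = 12000/(2*10^6) s = 6.0000 ms; t_prop = 1000/200000 s = 5.0000 ms; subtotal = 11.0000 ms
Link 2: t_trans = 12000/(5*10^6) s = 2.4000 ms; t_prop = 100/200000 s = 0.5000 ms; subtotal = 2.9000 ms
End-to-end = 11.0000 + 2.9000 = 13.9000 ms -> 13.900 ms (3 dp)

13.900


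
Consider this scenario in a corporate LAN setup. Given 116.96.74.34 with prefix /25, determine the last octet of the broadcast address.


Given: IP = 116.96.74.34, prefix = /25
Host bits = 32 - 25 = 7
Network last octet = 34 AND mask = 0
Host part size = 2^7 - 1 = 127
Broadcast last octet = 0 OR 127 = 127

127


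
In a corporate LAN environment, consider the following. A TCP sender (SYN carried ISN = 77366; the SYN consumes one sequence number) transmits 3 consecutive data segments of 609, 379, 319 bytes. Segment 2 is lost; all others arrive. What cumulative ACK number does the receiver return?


SYN uses sequence number 77366; first data byte = ISN + 1 = 77367.
Segment 1: SEQ = 77367, len = 609 B, covers [77367, 77975]
Segment 2: SEQ = 77976, len = 379 B, covers [77976, 78354] [LOST]
Segment 3: SEQ = 78355, len = 319 B, covers [78355, 78673]
In-order data received: bytes [77367, 77975] (segments 1..1).
Segment 2 missing -> gap begins at byte 77976; later segments buffered out of order.
Cumulative ACK = next expected in-order byte = 77367 + 609 = 77976

77976


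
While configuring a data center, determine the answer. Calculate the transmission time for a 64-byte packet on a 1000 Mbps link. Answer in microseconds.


Given: packet = 64 bytes, bandwidth = 1000 Mbps
Packet in bits = 64 * 8 = 512 bits
Bandwidth = 1000 * 10^6 = 1000000000 bps
Time = 512 / 1000000000 seconds
Time in us = 512 * 10^6 / 1000000000 = 0.512

0.512


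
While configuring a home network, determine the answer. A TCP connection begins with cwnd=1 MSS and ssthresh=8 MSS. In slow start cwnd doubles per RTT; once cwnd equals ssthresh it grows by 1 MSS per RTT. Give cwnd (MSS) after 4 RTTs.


RTT 0: cwnd = 1 MSS (initial)
RTT 1: cwnd = 2 MSS (slow start, doubled)
RTT 2: cwnd = 4 MSS (slow start, doubled)
RTT 3: cwnd = 8 MSS (slow start, doubled)
RTT 4: cwnd = 9 MSS (congestion avoidance, +1)

9


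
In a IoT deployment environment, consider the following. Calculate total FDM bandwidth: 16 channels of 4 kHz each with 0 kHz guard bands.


Given: 16 channels, 4 kHz each, guard = 0 kHz
Channel bandwidth = 16 * 4 = 64 kHz
Guard bands = 15 gaps * 0 kHz = 0 kHz
Total = 64 + 0 = 64 kHz

64


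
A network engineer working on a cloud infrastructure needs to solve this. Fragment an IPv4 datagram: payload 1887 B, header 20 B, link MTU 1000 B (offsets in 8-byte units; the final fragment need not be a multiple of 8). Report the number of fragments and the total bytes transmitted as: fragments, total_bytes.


Max data per non-final fragment = floor((MTU - header)/8)*8 = floor((1000 - 20)/8)*8 = floor(980/8)*8 = 976 B
Final fragment needs no 8-byte alignment: it can carry up to MTU - header = 980 B
Non-final fragments needed = ceil((payload - 980) / 976) = ceil(907/976) = ceil(0.9293) = 1
Number of fragments = 1 + 1 = 2
Fragment sizes (data): 1 * 976 B + 911 B (last, 911 <= 980 OK)
Total bytes sent = payload + n_frags * header = 1887 + 2*20 = 1887 + 40 = 1927 B

2, 1927


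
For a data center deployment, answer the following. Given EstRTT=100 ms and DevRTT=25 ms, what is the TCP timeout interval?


Given: EstRTT = 100 ms, DevRTT = 25 ms
Timeout = EstRTT + 4 * DevRTT
4 * DevRTT = 4 * 25 = 100
Timeout = 100 + 100 = 200 ms

200


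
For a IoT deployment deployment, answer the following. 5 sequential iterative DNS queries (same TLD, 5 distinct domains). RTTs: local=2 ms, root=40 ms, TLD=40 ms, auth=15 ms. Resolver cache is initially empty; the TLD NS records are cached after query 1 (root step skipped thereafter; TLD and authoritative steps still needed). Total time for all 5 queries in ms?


Lookup 1 (cold cache): local + root + TLD + auth = 2 + 40 + 40 + 15 = 97 ms
Lookups 2..5 (TLD NS cached -> skip root; new domain -> still ask TLD and auth): local + TLD + auth = 2 + 40 + 15 = 57 ms each
Remaining 4 lookups: 4 * 57 = 228 ms
Total = 97 + 228 = 325 ms

325


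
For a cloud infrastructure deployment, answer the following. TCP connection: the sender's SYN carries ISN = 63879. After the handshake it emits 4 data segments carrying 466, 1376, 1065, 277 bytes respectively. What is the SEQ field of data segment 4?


The SYN occupies sequence number ISN = 63879, so the first data byte is ISN + 1 = 63880.
SEQ of data segment i = (ISN + 1) + sum of payload sizes of segments 1..i-1.
Segment 1: SEQ = 63880, payload = 466 bytes
Segment 2: SEQ = 64346, payload = 1376 bytes
Segment 3: SEQ = 65722, payload = 1065 bytes
Segment 4: SEQ = 66787, payload = 277 bytes
SEQ of segment 4 = 63880 + 466 + 1376 + 1065 = 66787

66787


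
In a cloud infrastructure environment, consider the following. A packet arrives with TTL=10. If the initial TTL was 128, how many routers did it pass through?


Given: initial TTL = 128, received TTL = 10
Hops = initial TTL - received TTL
Hops = 128 - 10 = 118

118


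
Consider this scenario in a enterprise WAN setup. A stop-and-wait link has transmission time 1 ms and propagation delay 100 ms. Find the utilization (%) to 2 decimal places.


Given: Ttrans = 1 ms, Tprop = 100 ms
RTT = 2 * Tprop = 2 * 100 = 200 ms
U = Ttrans / (Ttrans + RTT)
U = 1 / (1 + 200)
U = 1 / 201 = 0.004975
U% = 0.50%

0.50


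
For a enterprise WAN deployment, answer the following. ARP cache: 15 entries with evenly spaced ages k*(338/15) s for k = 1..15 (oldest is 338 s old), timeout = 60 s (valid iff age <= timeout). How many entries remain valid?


Ages are k * 338/15 s for k = 1..15 (spacing = 22.5333 s).
Entry k is valid iff k * 338/15 <= 60 iff k <= 15 * 60 / 338 = 2.6627
n_valid = floor(2.6627) = 2
(n_stale = 15 - 2 = 13)

2


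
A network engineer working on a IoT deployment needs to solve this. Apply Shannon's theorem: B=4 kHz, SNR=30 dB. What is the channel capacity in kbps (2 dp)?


Given: B = 4 kHz, SNR = 30 dB
SNR linear = 10^(30/10) = 1000
1 + SNR = 1001
log2(1001) = 9.9672262588
C = 4 * 1000 * 9.9672262588 = 39868.9050 bps
C = 39.868905 kbps -> 39.87 kbps (2 dp)

39.87


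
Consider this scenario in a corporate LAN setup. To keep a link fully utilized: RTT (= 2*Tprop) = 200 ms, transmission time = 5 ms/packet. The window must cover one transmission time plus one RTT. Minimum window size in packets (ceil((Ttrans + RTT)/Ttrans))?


Given: Ttrans = 5 ms, RTT = 200 ms (= 2 * Tprop, Tprop = 100 ms)
Time until first ACK returns = Ttrans + RTT = 5 + 200 = 205 ms
Need W * Ttrans >= Ttrans + RTT  ->  W >= (Ttrans + RTT) / Ttrans
(Ttrans + RTT) / Ttrans = 205 / 5 = 41
W_min = ceil(41) = 41

41
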